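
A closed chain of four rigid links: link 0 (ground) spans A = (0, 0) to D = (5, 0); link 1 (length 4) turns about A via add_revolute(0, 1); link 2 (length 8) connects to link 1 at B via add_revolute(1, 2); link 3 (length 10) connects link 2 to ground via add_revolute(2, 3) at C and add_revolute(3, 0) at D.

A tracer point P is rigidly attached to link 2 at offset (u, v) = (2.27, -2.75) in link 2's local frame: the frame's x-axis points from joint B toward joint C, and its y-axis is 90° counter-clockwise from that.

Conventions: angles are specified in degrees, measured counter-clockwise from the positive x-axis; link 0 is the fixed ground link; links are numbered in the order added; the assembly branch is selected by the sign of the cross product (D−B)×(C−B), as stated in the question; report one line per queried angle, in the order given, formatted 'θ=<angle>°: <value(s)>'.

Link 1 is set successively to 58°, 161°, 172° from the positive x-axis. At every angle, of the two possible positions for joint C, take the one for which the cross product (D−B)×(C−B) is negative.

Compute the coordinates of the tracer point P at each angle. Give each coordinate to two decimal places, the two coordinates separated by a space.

A=(0,0), D=(5.00,0)
θ=58°: B = A + 4.00·(cos58°, sin58°) = (2.1197, 3.3922)
θ=58°: |BD| = 4.4501
θ=58°: circle(B,8.00) ∩ circle(D,10.00): a=-1.8198, h=7.7903
θ=58°:   candidates: C₊=(6.8801,9.8217) cross=34.667; C₋=(-4.9965,-0.2629) cross=-34.667
θ=58°:   branch - wants cross < 0 → take C=(-4.9965,-0.2629) (cross=-34.667)
θ=58°: ex = (C−B)/|BC| = (-0.8895,-0.4569); ey = (0.4569,-0.8895)
θ=58°: P = B + 2.27·ex + -2.75·ey = (-1.1560,4.8013)
θ=161°: B = A + 4.00·(cos161°, sin161°) = (-3.7821, 1.3023)
θ=161°: |BD| = 8.8781
θ=161°: circle(B,8.00) ∩ circle(D,10.00): a=2.4116, h=7.6279
θ=161°:   candidates: C₊=(-0.2777,8.4939) cross=67.721; C₋=(-2.5154,-6.5968) cross=-67.721
θ=161°:   branch - wants cross < 0 → take C=(-2.5154,-6.5968) (cross=-67.721)
θ=161°: ex = (C−B)/|BC| = (0.1583,-0.9874); ey = (0.9874,0.1583)
θ=161°: P = B + 2.27·ex + -2.75·ey = (-6.1380,-1.3745)
θ=172°: B = A + 4.00·(cos172°, sin172°) = (-3.9611, 0.5567)
θ=172°: |BD| = 8.9783
θ=172°: circle(B,8.00) ∩ circle(D,10.00): a=2.4844, h=7.6045
θ=172°:   candidates: C₊=(-1.0100,7.9925) cross=68.276; C₋=(-1.9530,-7.1872) cross=-68.276
θ=172°:   branch - wants cross < 0 → take C=(-1.9530,-7.1872) (cross=-68.276)
θ=172°: ex = (C−B)/|BC| = (0.2510,-0.9680); ey = (0.9680,0.2510)
θ=172°: P = B + 2.27·ex + -2.75·ey = (-6.0532,-2.3309)

θ=58°: -1.16 4.80
θ=161°: -6.14 -1.37
θ=172°: -6.05 -2.33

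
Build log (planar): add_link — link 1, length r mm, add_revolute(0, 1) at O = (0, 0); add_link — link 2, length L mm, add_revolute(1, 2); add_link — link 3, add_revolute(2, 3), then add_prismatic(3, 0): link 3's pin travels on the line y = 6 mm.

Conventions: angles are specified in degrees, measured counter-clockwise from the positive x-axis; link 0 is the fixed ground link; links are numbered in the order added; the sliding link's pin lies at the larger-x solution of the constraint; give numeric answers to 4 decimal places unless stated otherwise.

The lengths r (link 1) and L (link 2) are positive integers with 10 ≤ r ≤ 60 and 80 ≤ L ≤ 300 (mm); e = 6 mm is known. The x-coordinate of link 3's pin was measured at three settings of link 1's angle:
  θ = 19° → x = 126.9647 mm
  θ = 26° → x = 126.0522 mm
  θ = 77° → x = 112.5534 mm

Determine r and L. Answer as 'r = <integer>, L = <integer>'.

constraint per measurement: (x − r cos θ)² + (r sin θ − e)² = L²
subtracting the θ₁ and θ₂ equations cancels the r² and L² terms:
r = (x₁² − x₂²) / (2[(x₁cos θ₁ + e sin θ₁) − (x₂cos θ₂ + e sin θ₂)]) = 19.0001 → r = 19
L² = (x₁ − r cos θ₁)² + (r sin θ₁ − e)² = 11881.0012 → L = 109.0000 → L = 109
check at θ₃=77°: x = 112.5534 (printed 112.5534) ✓

r = 19, L = 109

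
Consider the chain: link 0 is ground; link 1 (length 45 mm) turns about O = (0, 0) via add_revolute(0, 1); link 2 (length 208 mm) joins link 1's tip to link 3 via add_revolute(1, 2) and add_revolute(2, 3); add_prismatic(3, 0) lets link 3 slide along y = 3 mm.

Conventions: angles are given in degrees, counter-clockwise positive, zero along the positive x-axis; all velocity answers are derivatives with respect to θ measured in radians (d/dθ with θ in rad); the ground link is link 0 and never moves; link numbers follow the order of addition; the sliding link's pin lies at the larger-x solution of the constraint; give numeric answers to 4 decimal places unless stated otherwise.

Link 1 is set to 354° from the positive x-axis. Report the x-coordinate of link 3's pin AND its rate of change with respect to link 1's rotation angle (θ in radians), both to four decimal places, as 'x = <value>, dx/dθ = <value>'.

geometry: r = 45 mm, L = 208 mm, e = 3 mm
crank pin P = (r cos θ, r sin θ) = (44.753485, -4.703781)
h = r sin θ − e = -4.703781 − 3 = -7.703781
x = r cos θ + √(L² − h²) = 44.753485 + 207.857287 = 252.610772
dx/dθ = −r sin θ − h·r cos θ/√(L² − h²) (θ in radians; h = -7.703781) = 6.362472

x = 252.6108, dx/dθ = 6.3625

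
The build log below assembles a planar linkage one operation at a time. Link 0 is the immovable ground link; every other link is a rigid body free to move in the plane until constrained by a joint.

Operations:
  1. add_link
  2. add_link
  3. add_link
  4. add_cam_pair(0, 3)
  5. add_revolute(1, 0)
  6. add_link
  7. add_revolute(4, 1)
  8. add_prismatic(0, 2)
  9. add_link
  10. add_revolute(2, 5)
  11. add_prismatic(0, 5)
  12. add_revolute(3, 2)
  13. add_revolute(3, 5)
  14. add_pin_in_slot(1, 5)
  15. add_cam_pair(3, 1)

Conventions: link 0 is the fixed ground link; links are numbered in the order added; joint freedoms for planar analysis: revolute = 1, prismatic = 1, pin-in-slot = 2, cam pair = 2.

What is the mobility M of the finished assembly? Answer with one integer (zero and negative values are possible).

ground; <1,0,0>
#1 <2,0,0>
#2 <3,0,0>
#3 <4,0,0>
C:0↔3 J2 <4,0,1>
R:1↔0 J1 <4,1,1>
#4 <5,1,1>
R:4↔1 J1 <5,2,1>
P:0↔2 J1 <5,3,1>
#5 <6,3,1>
R:2↔5 J1 <6,4,1>
P:0↔5 J1 <6,5,1>
R:3↔2 J1 <6,6,1>
R:3↔5 J1 <6,7,1>
PS:1↔5 J2 <6,7,2>
C:3↔1 J2 <6,7,3>
3×5 − 2×7 − 1×3 = -2

M = -2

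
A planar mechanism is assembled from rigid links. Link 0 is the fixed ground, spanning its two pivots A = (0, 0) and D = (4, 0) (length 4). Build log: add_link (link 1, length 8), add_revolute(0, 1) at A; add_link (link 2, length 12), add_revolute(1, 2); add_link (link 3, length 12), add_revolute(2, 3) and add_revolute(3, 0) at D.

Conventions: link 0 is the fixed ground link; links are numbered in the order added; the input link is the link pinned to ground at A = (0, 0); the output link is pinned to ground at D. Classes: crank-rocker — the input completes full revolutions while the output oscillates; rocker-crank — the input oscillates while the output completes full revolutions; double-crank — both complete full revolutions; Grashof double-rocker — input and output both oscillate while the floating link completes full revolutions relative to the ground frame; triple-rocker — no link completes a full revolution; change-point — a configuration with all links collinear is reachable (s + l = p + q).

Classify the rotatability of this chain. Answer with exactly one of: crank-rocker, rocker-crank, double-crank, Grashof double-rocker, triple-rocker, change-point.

lengths: ground=4, input=8, coupler=12, output=12
sorted: s=4 (shortest), l=12 (longest), p+q=20
s + l = 16 vs p + q = 20
s + l < p + q (Grashof) with shortest = ground link → double-crank

double-crank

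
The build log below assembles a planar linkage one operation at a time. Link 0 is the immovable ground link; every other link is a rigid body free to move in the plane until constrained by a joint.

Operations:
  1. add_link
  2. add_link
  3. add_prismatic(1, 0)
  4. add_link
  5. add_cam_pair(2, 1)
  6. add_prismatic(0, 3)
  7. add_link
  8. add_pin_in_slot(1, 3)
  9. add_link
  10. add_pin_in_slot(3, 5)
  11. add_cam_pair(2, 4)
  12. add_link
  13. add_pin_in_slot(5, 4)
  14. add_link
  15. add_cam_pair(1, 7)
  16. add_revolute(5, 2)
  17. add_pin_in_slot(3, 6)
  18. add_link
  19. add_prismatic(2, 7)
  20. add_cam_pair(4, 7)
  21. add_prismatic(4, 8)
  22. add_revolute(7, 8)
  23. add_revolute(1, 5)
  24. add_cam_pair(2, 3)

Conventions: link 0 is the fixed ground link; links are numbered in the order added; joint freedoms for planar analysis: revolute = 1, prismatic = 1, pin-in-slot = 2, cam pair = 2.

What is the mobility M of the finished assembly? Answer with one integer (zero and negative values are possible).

(L,J1,J2)=(1,0,0); link0 fixed
link1: (2,0,0)
link2: (3,0,0)
P 1-0 [J1]: (3,1,0)
link3: (4,1,0)
C 2-1 [J2]: (4,1,1)
P 0-3 [J1]: (4,2,1)
link4: (5,2,1)
PS 1-3 [J2]: (5,2,2)
link5: (6,2,2)
PS 3-5 [J2]: (6,2,3)
C 2-4 [J2]: (6,2,4)
link6: (7,2,4)
PS 5-4 [J2]: (7,2,5)
link7: (8,2,5)
C 1-7 [J2]: (8,2,6)
R 5-2 [J1]: (8,3,6)
PS 3-6 [J2]: (8,3,7)
link8: (9,3,7)
P 2-7 [J1]: (9,4,7)
C 4-7 [J2]: (9,4,8)
P 4-8 [J1]: (9,5,8)
R 7-8 [J1]: (9,6,8)
R 1-5 [J1]: (9,7,8)
C 2-3 [J2]: (9,7,9)
Grübler: 3·8 − 2·7 − 9 = 1

M = 1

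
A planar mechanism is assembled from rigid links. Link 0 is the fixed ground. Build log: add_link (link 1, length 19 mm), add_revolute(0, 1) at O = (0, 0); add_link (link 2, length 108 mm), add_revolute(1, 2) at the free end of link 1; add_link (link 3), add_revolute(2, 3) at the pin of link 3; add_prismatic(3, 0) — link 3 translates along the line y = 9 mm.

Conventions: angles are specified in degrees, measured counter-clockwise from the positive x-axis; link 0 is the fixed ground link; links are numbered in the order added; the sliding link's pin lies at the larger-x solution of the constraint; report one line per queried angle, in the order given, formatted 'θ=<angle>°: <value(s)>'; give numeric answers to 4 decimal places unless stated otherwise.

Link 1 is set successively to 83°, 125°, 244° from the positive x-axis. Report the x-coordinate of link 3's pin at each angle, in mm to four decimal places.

geometry: r = 19 mm, L = 108 mm, e = 9 mm
θ=83°: crank pin P = (r cos θ, r sin θ) = (2.315518, 18.858377)
θ=83°: h = r sin θ − e = 18.858377 − 9 = 9.858377
θ=83°: x = r cos θ + √(L² − h²) = 2.315518 + 107.549116 = 109.864634
θ=125°: crank pin P = (r cos θ, r sin θ) = (-10.897952, 15.563889)
θ=125°: h = r sin θ − e = 15.563889 − 9 = 6.563889
θ=125°: x = r cos θ + √(L² − h²) = -10.897952 + 107.800350 = 96.902397
θ=244°: crank pin P = (r cos θ, r sin θ) = (-8.329052, -17.077087)
θ=244°: h = r sin θ − e = -17.077087 − 9 = -26.077087
θ=244°: x = r cos θ + √(L² − h²) = -8.329052 + 104.804511 = 96.475459

θ=83°: 109.8646
θ=125°: 96.9024
θ=244°: 96.4755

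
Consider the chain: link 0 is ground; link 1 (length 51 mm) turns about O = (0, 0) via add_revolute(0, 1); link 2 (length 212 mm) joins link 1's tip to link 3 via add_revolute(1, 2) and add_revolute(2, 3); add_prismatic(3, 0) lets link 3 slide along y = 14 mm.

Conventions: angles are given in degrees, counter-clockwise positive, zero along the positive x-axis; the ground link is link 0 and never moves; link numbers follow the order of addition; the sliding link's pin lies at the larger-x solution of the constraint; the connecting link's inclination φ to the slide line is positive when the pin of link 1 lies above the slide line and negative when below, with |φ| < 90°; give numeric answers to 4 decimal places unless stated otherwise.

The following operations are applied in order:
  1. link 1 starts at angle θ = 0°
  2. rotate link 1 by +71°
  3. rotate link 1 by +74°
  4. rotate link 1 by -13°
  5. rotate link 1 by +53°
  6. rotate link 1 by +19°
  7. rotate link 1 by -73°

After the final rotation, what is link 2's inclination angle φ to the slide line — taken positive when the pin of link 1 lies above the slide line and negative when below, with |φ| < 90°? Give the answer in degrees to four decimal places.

geometry: r = 51 mm, L = 212 mm, e = 14 mm; θ starts at 0°
rotate link 1 by +71°: θ ← 0° +71° = 71°
rotate link 1 by +74°: θ ← 71° +74° = 145°
rotate link 1 by -13°: θ ← 145° -13° = 132°
rotate link 1 by +53°: θ ← 132° +53° = 185°
rotate link 1 by +19°: θ ← 185° +19° = 204°
rotate link 1 by -73°: θ ← 204° -73° = 131°
h = r sin θ − e = 38.490189 − 14 = 24.490189
sin φ = h / L = 24.490189 / 212 = 0.11551976
φ = arcsin(0.11551976) = 6.633605°

6.6336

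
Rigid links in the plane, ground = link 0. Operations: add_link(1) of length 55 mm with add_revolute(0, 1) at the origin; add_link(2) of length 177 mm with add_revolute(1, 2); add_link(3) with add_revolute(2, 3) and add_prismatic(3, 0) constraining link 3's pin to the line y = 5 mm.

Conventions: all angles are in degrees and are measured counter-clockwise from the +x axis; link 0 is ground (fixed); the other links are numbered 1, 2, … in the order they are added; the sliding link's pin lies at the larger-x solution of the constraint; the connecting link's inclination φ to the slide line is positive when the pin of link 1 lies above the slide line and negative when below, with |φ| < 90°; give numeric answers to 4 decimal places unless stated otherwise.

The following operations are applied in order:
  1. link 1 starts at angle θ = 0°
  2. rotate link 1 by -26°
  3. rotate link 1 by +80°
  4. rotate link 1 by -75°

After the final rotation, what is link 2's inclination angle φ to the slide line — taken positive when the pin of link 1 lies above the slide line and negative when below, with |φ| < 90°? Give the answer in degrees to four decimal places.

geometry: r = 55 mm, L = 177 mm, e = 5 mm; θ starts at 0°
rotate link 1 by -26°: θ ← 0° -26° = -26°
rotate link 1 by +80°: θ ← -26° +80° = 54°
rotate link 1 by -75°: θ ← 54° -75° = -21°
h = r sin θ − e = -19.710237 − 5 = -24.710237
sin φ = h / L = -24.710237 / 177 = -0.13960586
φ = arcsin(-0.13960586) = -8.025040°

-8.0250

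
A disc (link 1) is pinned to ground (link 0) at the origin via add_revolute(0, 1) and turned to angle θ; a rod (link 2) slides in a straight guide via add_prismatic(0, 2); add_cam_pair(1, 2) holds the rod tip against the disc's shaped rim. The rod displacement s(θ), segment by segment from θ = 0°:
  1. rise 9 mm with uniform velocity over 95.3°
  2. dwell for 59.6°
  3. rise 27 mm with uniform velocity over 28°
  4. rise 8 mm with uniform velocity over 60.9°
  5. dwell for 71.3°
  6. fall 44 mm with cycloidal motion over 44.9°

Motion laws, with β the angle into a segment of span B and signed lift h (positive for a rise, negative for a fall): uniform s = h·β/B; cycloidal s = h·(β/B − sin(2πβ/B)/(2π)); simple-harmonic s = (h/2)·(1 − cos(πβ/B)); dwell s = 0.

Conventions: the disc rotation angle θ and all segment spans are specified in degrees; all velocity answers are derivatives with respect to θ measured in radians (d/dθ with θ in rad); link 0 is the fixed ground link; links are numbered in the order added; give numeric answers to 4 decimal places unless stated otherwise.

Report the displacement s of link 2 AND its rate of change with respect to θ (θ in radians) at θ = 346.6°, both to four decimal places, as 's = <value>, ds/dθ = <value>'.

segment 1 (0° to 95.3°, uniform, h = 9) is passed completely: s = 0.0000 + (9) = 9.0000
segment 2 (95.3° to 154.9°, dwell): s unchanged at 9.0000
segment 3 (154.9° to 182.9°, uniform, h = 27) is passed completely: s = 9.0000 + (27) = 36.0000
segment 4 (182.9° to 243.8°, uniform, h = 8) is passed completely: s = 36.0000 + (8) = 44.0000
segment 5 (243.8° to 315.1°, dwell): s unchanged at 44.0000
θ = 346.6° falls in segment 6 (315.1° to 360°, cycloidal, h = -44): β = 346.6 − 315.1 = 31.5°, B = 44.9°; Δs = -44·(0.7016 − sin(2π·0.7016)/(2π)) = -37.5495; s = 44.0000 − 37.5495 = 6.4505
velocity in seg [315.1°–360°] (cycloidal), θ in radians: β = 31.5° = 0.5498 rad, B = 44.9° = 0.7837 rad; ds/dθ = (h/B)(1 − cos(2πβ/B)) = ((-44)/0.7837)(1 − cos(2π·0.7016)) = -72.973883 mm/rad

s = 6.4505, ds/dθ = -72.9739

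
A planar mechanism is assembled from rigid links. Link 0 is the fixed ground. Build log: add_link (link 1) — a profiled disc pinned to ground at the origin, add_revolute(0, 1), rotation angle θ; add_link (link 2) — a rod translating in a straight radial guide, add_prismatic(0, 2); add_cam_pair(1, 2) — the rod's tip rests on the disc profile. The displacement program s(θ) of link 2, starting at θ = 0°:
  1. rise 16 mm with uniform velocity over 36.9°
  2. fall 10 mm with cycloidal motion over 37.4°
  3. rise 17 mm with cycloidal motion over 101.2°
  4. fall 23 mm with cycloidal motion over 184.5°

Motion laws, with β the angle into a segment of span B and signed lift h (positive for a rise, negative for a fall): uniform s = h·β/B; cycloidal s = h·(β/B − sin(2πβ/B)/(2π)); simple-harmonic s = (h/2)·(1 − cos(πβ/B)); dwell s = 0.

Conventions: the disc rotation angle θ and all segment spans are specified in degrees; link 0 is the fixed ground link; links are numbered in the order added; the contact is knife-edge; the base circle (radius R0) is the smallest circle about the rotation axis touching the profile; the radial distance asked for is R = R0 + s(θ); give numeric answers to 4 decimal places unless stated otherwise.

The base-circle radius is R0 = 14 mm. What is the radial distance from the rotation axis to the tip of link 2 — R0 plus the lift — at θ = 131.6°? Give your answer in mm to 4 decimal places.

seg 1 [0°–36.9°] uniform, h=16: full span → s += 16 → s = 16.0000
seg 2 [36.9°–74.3°] cycloidal, h=-10: full span → s += -10 → s = 6.0000
seg 3 [74.3°–175.5°] cycloidal, h=17: θ=131.6° here. β=57.3, B=101.2. 17·(0.5662 − sin(2π·0.5662)/(2π)) = 10.7188 → s = 16.7188
R = R0 + s = 14 + 16.7188 = 30.7188

30.7188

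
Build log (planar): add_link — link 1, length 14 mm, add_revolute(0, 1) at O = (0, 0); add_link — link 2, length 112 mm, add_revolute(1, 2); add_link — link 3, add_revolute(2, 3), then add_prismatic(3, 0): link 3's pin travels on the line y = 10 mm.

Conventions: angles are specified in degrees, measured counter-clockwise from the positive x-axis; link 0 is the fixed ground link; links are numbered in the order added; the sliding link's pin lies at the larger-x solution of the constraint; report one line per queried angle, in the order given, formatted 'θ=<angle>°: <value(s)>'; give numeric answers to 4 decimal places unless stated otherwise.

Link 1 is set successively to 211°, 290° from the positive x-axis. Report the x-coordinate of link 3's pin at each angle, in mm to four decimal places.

geometry: r = 14 mm, L = 112 mm, e = 10 mm
θ=211°: crank pin P = (r cos θ, r sin θ) = (-12.000342, -7.210533)
θ=211°: h = r sin θ − e = -7.210533 − 10 = -17.210533
θ=211°: x = r cos θ + √(L² − h²) = -12.000342 + 110.669768 = 98.669426
θ=290°: crank pin P = (r cos θ, r sin θ) = (4.788282, -13.155697)
θ=290°: h = r sin θ − e = -13.155697 − 10 = -23.155697
θ=290°: x = r cos θ + √(L² − h²) = 4.788282 + 109.580170 = 114.368452

θ=211°: 98.6694
θ=290°: 114.3685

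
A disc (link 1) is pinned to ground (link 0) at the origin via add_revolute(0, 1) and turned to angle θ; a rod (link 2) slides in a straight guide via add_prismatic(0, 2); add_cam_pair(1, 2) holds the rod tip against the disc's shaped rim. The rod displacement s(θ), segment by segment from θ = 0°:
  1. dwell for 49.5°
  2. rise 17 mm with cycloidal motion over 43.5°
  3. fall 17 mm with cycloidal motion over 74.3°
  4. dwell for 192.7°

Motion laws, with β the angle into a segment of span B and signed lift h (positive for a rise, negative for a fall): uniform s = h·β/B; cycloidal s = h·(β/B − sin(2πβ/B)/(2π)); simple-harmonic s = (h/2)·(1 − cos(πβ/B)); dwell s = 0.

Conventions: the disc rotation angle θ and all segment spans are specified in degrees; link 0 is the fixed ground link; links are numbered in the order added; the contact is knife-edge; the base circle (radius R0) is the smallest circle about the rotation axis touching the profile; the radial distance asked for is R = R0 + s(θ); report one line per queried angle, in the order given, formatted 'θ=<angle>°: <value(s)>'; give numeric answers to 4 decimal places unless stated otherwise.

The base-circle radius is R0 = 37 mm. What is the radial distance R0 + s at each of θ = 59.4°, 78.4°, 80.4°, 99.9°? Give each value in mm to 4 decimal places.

segment 1 (0° to 49.5°, dwell): s unchanged at 0.0000
θ = 59.4° falls in segment 2 (49.5° to 93°, cycloidal, h = 17): β = 59.4 − 49.5 = 9.9°, B = 43.5°; Δs = 17·(0.2276 − sin(2π·0.2276)/(2π)) = 1.1901; s = 0.0000 + 1.1901 = 1.1901
θ = 78.4° falls in segment 2 (49.5° to 93°, cycloidal, h = 17): β = 78.4 − 49.5 = 28.9°, B = 43.5°; Δs = 17·(0.6644 − sin(2π·0.6644)/(2π)) = 13.6176; s = 0.0000 + 13.6176 = 13.6176
θ = 80.4° falls in segment 2 (49.5° to 93°, cycloidal, h = 17): β = 80.4 − 49.5 = 30.9°, B = 43.5°; Δs = 17·(0.7103 − sin(2π·0.7103)/(2π)) = 14.6979; s = 0.0000 + 14.6979 = 14.6979
segment 2 (49.5° to 93°, cycloidal, h = 17) is passed completely: s = 0.0000 + (17) = 17.0000
θ = 99.9° falls in segment 3 (93° to 167.3°, cycloidal, h = -17): β = 99.9 − 93 = 6.9°, B = 74.3°; Δs = -17·(0.0929 − sin(2π·0.0929)/(2π)) = -0.0881; s = 17.0000 − 0.0881 = 16.9119
θ=59.4°: R = R0 + s = 37 + 1.1901 = 38.1901
θ=78.4°: R = R0 + s = 37 + 13.6176 = 50.6176
θ=80.4°: R = R0 + s = 37 + 14.6979 = 51.6979
θ=99.9°: R = R0 + s = 37 + 16.9119 = 53.9119

θ=59.4°: 38.1901
θ=78.4°: 50.6176
θ=80.4°: 51.6979
θ=99.9°: 53.9119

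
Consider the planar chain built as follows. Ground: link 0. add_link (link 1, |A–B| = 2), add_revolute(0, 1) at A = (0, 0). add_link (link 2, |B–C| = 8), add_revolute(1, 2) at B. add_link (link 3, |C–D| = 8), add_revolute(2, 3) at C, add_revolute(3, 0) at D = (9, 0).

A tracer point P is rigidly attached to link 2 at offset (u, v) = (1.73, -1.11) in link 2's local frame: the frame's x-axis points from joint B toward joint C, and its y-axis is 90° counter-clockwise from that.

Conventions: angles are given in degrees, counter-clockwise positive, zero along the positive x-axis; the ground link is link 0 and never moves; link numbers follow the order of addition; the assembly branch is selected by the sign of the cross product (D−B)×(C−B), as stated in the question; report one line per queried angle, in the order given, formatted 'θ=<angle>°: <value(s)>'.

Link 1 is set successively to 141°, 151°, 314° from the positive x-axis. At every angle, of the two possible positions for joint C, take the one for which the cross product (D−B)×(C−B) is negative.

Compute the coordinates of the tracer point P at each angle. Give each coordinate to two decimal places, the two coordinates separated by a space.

A=(0,0), D=(9.00,0)
θ=141°: B = A + 2.00·(cos141°, sin141°) = (-1.5543, 1.2586)
θ=141°: |BD| = 10.6291
θ=141°: circle(B,8.00) ∩ circle(D,8.00): a=5.3145, h=5.9796
θ=141°:   candidates: C₊=(4.4309,6.5669) cross=63.558; C₋=(3.0148,-5.3082) cross=-63.558
θ=141°:   branch - wants cross < 0 → take C=(3.0148,-5.3082) (cross=-63.558)
θ=141°: ex = (C−B)/|BC| = (0.5711,-0.8209); ey = (0.8209,0.5711)
θ=141°: P = B + 1.73·ex + -1.11·ey = (-1.4774,-0.7954)
θ=151°: B = A + 2.00·(cos151°, sin151°) = (-1.7492, 0.9696)
θ=151°: |BD| = 10.7929
θ=151°: circle(B,8.00) ∩ circle(D,8.00): a=5.3964, h=5.9058
θ=151°:   candidates: C₊=(4.1559,6.3667) cross=63.741; C₋=(3.0948,-5.3971) cross=-63.741
θ=151°:   branch - wants cross < 0 → take C=(3.0948,-5.3971) (cross=-63.741)
θ=151°: ex = (C−B)/|BC| = (0.6055,-0.7958); ey = (0.7958,0.6055)
θ=151°: P = B + 1.73·ex + -1.11·ey = (-1.5851,-1.0793)
θ=314°: B = A + 2.00·(cos314°, sin314°) = (1.3893, -1.4387)
θ=314°: |BD| = 7.7455
θ=314°: circle(B,8.00) ∩ circle(D,8.00): a=3.8727, h=7.0001
θ=314°:   candidates: C₊=(3.8944,6.1590) cross=54.219; C₋=(6.4949,-7.5977) cross=-54.219
θ=314°:   branch - wants cross < 0 → take C=(6.4949,-7.5977) (cross=-54.219)
θ=314°: ex = (C−B)/|BC| = (0.6382,-0.7699); ey = (0.7699,0.6382)
θ=314°: P = B + 1.73·ex + -1.11·ey = (1.6388,-3.4790)

θ=141°: -1.48 -0.80
θ=151°: -1.59 -1.08
θ=314°: 1.64 -3.48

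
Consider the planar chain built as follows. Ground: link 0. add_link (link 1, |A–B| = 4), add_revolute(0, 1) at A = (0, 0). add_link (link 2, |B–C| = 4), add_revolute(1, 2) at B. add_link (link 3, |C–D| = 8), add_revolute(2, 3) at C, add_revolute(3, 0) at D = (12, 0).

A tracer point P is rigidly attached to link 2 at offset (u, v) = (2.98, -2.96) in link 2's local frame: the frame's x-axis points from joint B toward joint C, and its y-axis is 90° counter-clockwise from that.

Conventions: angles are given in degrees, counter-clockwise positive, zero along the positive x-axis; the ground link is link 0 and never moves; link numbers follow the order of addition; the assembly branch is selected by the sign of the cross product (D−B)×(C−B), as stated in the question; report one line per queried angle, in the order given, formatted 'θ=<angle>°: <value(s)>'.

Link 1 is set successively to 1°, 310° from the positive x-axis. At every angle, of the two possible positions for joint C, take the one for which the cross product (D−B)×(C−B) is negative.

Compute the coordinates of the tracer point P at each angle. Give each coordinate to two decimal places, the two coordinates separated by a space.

A=(0,0), D=(12.00,0)
θ=1°: B = A + 4.00·(cos1°, sin1°) = (3.9994, 0.0698)
θ=1°: |BD| = 8.0009
θ=1°: circle(B,4.00) ∩ circle(D,8.00): a=1.0008, h=3.8728
θ=1°:   candidates: C₊=(5.0339,3.9337) cross=30.986; C₋=(4.9664,-3.8116) cross=-30.986
θ=1°:   branch - wants cross < 0 → take C=(4.9664,-3.8116) (cross=-30.986)
θ=1°: ex = (C−B)/|BC| = (0.2417,-0.9703); ey = (0.9703,0.2417)
θ=1°: P = B + 2.98·ex + -2.96·ey = (1.8476,-3.5374)
θ=310°: B = A + 4.00·(cos310°, sin310°) = (2.5712, -3.0642)
θ=310°: |BD| = 9.9143
θ=310°: circle(B,4.00) ∩ circle(D,8.00): a=2.5364, h=3.0930
θ=310°:   candidates: C₊=(4.0274,0.6613) cross=30.665; C₋=(5.9393,-5.2219) cross=-30.665
θ=310°:   branch - wants cross < 0 → take C=(5.9393,-5.2219) (cross=-30.665)
θ=310°: ex = (C−B)/|BC| = (0.8420,-0.5394); ey = (0.5394,0.8420)
θ=310°: P = B + 2.98·ex + -2.96·ey = (3.4837,-7.1641)

θ=1°: 1.85 -3.54
θ=310°: 3.48 -7.16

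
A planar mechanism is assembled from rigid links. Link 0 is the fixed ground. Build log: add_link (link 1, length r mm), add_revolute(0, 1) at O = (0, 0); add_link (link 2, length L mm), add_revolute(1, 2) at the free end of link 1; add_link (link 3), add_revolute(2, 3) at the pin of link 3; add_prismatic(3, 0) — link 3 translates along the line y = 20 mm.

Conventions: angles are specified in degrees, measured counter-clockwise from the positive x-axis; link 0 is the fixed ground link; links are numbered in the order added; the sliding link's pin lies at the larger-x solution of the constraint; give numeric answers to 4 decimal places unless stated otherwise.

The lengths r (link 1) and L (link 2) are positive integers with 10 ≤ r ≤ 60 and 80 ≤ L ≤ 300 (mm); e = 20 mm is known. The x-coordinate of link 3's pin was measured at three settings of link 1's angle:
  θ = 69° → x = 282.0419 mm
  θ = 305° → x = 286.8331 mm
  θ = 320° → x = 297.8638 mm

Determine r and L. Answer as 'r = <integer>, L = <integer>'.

constraint per measurement: (x − r cos θ)² + (r sin θ − e)² = L²
subtracting the θ₁ and θ₂ equations cancels the r² and L² terms:
r = (x₁² − x₂²) / (2[(x₁cos θ₁ + e sin θ₁) − (x₂cos θ₂ + e sin θ₂)]) = 48.0005 → r = 48
L² = (x₁ − r cos θ₁)² + (r sin θ₁ − e)² = 70755.9803 → L = 266.0000 → L = 266
check at θ₃=320°: x = 297.8638 (printed 297.8638) ✓

r = 48, L = 266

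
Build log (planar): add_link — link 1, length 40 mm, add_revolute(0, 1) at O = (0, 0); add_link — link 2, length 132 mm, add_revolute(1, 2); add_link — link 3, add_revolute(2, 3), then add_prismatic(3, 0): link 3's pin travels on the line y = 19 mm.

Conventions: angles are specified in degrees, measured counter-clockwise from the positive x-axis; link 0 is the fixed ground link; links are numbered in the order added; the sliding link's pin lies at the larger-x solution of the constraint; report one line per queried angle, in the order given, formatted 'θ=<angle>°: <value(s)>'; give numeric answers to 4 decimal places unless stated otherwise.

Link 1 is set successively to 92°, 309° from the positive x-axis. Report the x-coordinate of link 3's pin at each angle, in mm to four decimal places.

geometry: r = 40 mm, L = 132 mm, e = 19 mm
θ=92°: crank pin P = (r cos θ, r sin θ) = (-1.395980, 39.975633)
θ=92°: h = r sin θ − e = 39.975633 − 19 = 20.975633
θ=92°: x = r cos θ + √(L² − h²) = -1.395980 + 130.322764 = 128.926784
θ=309°: crank pin P = (r cos θ, r sin θ) = (25.172816, -31.085838)
θ=309°: h = r sin θ − e = -31.085838 − 19 = -50.085838
θ=309°: x = r cos θ + √(L² − h²) = 25.172816 + 122.128657 = 147.301472

θ=92°: 128.9268
θ=309°: 147.3015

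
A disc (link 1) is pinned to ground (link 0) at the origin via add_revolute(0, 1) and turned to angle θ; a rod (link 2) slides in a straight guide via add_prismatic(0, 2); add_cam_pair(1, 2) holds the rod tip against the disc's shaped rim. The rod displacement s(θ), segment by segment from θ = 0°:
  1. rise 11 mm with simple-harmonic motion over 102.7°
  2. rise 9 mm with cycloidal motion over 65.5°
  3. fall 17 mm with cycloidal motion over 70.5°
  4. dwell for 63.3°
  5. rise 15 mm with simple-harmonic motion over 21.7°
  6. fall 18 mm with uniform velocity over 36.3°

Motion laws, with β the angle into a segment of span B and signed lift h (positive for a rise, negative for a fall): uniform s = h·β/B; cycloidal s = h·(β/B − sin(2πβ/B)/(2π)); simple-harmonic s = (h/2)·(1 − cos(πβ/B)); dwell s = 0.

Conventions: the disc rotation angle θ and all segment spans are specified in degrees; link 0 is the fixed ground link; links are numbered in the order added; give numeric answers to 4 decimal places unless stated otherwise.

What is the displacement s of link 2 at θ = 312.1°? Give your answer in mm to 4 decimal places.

segment 1 (0° to 102.7°, simple-harmonic, h = 11) is passed completely: s = 0.0000 + (11) = 11.0000
segment 2 (102.7° to 168.2°, cycloidal, h = 9) is passed completely: s = 11.0000 + (9) = 20.0000
segment 3 (168.2° to 238.7°, cycloidal, h = -17) is passed completely: s = 20.0000 + (-17) = 3.0000
segment 4 (238.7° to 302°, dwell): s unchanged at 3.0000
θ = 312.1° falls in segment 5 (302° to 323.7°, simple-harmonic, h = 15): β = 312.1 − 302 = 10.1°, B = 21.7°; Δs = 15/2·(1 − cos(π·0.4654)) = 6.6872; s = 3.0000 + 6.6872 = 9.6872

9.6872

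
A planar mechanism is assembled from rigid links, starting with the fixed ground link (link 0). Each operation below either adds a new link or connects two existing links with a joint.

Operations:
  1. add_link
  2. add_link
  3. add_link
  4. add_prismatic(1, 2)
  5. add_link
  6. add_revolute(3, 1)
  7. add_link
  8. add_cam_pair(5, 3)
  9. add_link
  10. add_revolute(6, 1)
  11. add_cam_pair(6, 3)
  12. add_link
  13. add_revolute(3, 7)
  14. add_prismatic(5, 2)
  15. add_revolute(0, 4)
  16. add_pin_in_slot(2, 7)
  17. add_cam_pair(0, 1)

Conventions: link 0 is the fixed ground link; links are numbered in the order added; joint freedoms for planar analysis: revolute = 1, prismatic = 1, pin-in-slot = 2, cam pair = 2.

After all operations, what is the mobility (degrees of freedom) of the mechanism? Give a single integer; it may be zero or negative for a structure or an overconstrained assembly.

(L,J1,J2)=(1,0,0); link0 fixed
link1: (2,0,0)
link2: (3,0,0)
link3: (4,0,0)
P 1-2 [J1]: (4,1,0)
link4: (5,1,0)
R 3-1 [J1]: (5,2,0)
link5: (6,2,0)
C 5-3 [J2]: (6,2,1)
link6: (7,2,1)
R 6-1 [J1]: (7,3,1)
C 6-3 [J2]: (7,3,2)
link7: (8,3,2)
R 3-7 [J1]: (8,4,2)
P 5-2 [J1]: (8,5,2)
R 0-4 [J1]: (8,6,2)
PS 2-7 [J2]: (8,6,3)
C 0-1 [J2]: (8,6,4)
Grübler: 3·7 − 2·6 − 4 = 5

M = 5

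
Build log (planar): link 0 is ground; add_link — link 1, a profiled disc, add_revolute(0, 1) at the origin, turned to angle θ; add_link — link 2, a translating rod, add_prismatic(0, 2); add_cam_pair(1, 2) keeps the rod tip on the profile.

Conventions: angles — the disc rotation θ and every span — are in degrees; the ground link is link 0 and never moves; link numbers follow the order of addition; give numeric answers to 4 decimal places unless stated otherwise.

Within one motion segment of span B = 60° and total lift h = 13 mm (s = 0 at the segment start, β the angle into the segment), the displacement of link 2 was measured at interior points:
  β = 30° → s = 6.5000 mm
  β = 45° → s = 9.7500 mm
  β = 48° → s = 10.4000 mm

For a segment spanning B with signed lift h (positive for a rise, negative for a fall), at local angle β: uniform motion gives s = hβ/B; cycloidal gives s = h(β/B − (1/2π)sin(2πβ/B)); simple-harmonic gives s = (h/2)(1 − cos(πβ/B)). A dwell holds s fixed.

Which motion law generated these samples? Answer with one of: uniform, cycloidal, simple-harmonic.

candidates at β/B = r: uniform s = h·r (linear in β); cycloidal s = h·(r − sin(2πr)/(2π)); simple-harmonic s = (h/2)(1 − cos(πr))
β=30°: printed 6.5000 | uniform 6.5000, cycloidal 6.5000, simple-harmonic 6.5000
β=45°: printed 9.7500 | uniform 9.7500, cycloidal 11.8190, simple-harmonic 11.0962
β=48°: printed 10.4000 | uniform 10.4000, cycloidal 12.3677, simple-harmonic 11.7586
only one law matches every sample → uniform

uniform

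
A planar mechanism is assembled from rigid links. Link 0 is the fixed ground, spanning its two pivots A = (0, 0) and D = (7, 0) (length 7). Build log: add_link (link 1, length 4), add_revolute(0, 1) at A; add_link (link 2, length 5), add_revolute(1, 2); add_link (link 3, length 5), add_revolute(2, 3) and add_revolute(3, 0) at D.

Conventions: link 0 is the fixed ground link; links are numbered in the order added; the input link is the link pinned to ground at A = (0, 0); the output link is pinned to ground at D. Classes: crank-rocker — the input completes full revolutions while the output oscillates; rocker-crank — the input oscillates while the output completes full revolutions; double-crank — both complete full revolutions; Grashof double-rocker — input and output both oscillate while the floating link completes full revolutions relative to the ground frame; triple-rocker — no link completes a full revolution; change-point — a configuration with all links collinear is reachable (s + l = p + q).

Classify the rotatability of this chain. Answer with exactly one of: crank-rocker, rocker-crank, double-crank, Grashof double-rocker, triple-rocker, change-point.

lengths: ground=7, input=4, coupler=5, output=5
sorted: s=4 (shortest), l=7 (longest), p+q=10
s + l = 11 vs p + q = 10
s + l > p + q → non-Grashof → no link fully rotates → triple-rocker

triple-rocker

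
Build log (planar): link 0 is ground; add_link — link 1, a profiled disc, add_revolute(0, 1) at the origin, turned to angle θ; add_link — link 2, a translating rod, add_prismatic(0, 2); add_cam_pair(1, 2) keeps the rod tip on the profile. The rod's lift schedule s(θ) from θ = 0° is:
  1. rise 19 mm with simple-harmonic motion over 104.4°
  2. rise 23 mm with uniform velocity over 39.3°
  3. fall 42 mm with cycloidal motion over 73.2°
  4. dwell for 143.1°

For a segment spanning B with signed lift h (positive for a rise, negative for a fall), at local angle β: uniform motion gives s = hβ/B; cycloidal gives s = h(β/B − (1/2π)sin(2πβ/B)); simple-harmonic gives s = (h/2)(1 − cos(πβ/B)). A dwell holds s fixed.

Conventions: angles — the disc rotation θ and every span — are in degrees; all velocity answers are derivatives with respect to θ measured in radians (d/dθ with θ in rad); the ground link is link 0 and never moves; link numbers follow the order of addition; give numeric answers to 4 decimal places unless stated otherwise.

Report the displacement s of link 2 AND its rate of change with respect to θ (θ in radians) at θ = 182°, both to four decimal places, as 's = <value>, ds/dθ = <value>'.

seg 1 [0°–104.4°] simple-harmonic, h=19: full span → s += 19 → s = 19.0000
seg 2 [104.4°–143.7°] uniform, h=23: full span → s += 23 → s = 42.0000
seg 3 [143.7°–216.9°] cycloidal, h=-42: θ=182° here. β=38.3, B=73.2. -42·(0.5232 − sin(2π·0.5232)/(2π)) = -22.9474 → s = 19.0526
velocity in seg [143.7°–216.9°] (cycloidal), θ in radians: β = 38.3° = 0.6685 rad, B = 73.2° = 1.2776 rad; ds/dθ = (h/B)(1 − cos(2πβ/B)) = ((-42)/1.2776)(1 − cos(2π·0.5232)) = -65.399877 mm/rad

s = 19.0526, ds/dθ = -65.3999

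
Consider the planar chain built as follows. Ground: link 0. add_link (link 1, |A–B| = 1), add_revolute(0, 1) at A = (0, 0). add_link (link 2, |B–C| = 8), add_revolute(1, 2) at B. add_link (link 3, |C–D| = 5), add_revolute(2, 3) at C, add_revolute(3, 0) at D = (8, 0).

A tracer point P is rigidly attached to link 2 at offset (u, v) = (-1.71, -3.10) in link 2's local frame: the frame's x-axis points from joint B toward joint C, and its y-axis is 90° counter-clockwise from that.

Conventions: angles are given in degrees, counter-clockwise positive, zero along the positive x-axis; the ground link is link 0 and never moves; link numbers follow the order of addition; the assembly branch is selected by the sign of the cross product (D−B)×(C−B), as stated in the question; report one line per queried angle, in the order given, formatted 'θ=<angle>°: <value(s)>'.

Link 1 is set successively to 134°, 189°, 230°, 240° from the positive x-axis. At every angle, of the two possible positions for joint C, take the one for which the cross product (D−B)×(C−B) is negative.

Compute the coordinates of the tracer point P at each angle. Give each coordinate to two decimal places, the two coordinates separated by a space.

A=(0,0), D=(8.00,0)
θ=134°: B = A + 1.00·(cos134°, sin134°) = (-0.6947, 0.7193)
θ=134°: |BD| = 8.7244
θ=134°: circle(B,8.00) ∩ circle(D,5.00): a=6.5973, h=4.5250
θ=134°:   candidates: C₊=(6.2533,4.6850) cross=39.478; C₋=(5.5071,-4.3342) cross=-39.478
θ=134°:   branch - wants cross < 0 → take C=(5.5071,-4.3342) (cross=-39.478)
θ=134°: ex = (C−B)/|BC| = (0.7752,-0.6317); ey = (0.6317,0.7752)
θ=134°: P = B + -1.71·ex + -3.10·ey = (-3.9785,-0.6036)
θ=189°: B = A + 1.00·(cos189°, sin189°) = (-0.9877, -0.1564)
θ=189°: |BD| = 8.9890
θ=189°: circle(B,8.00) ∩ circle(D,5.00): a=6.6638, h=4.4264
θ=189°:   candidates: C₊=(5.5981,4.3853) cross=39.789; C₋=(5.7522,-4.4662) cross=-39.789
θ=189°:   branch - wants cross < 0 → take C=(5.7522,-4.4662) (cross=-39.789)
θ=189°: ex = (C−B)/|BC| = (0.8425,-0.5387); ey = (0.5387,0.8425)
θ=189°: P = B + -1.71·ex + -3.10·ey = (-4.0984,-1.8469)
θ=230°: B = A + 1.00·(cos230°, sin230°) = (-0.6428, -0.7660)
θ=230°: |BD| = 8.6767
θ=230°: circle(B,8.00) ∩ circle(D,5.00): a=6.5857, h=4.5418
θ=230°:   candidates: C₊=(5.5162,4.3395) cross=39.408; C₋=(6.3182,-4.7087) cross=-39.408
θ=230°:   branch - wants cross < 0 → take C=(6.3182,-4.7087) (cross=-39.408)
θ=230°: ex = (C−B)/|BC| = (0.8701,-0.4928); ey = (0.4928,0.8701)
θ=230°: P = B + -1.71·ex + -3.10·ey = (-3.6585,-2.6207)
θ=240°: B = A + 1.00·(cos240°, sin240°) = (-0.5000, -0.8660)
θ=240°: |BD| = 8.5440
θ=240°: circle(B,8.00) ∩ circle(D,5.00): a=6.5543, h=4.5871
θ=240°:   candidates: C₊=(5.5556,4.3618) cross=39.192; C₋=(6.4855,-4.7651) cross=-39.192
θ=240°:   branch - wants cross < 0 → take C=(6.4855,-4.7651) (cross=-39.192)
θ=240°: ex = (C−B)/|BC| = (0.8732,-0.4874); ey = (0.4874,0.8732)
θ=240°: P = B + -1.71·ex + -3.10·ey = (-3.5040,-2.7395)

θ=134°: -3.98 -0.60
θ=189°: -4.10 -1.85
θ=230°: -3.66 -2.62
θ=240°: -3.50 -2.74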